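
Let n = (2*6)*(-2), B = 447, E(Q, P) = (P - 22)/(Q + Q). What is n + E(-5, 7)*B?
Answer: 1293/2 ≈ 646.50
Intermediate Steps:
E(Q, P) = (-22 + P)/(2*Q) (E(Q, P) = (-22 + P)/((2*Q)) = (-22 + P)*(1/(2*Q)) = (-22 + P)/(2*Q))
n = -24 (n = 12*(-2) = -24)
n + E(-5, 7)*B = -24 + ((½)*(-22 + 7)/(-5))*447 = -24 + ((½)*(-⅕)*(-15))*447 = -24 + (3/2)*447 = -24 + 1341/2 = 1293/2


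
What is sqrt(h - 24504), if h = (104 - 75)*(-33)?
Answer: 3*I*sqrt(2829) ≈ 159.56*I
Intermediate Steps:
h = -957 (h = 29*(-33) = -957)
sqrt(h - 24504) = sqrt(-957 - 24504) = sqrt(-25461) = 3*I*sqrt(2829)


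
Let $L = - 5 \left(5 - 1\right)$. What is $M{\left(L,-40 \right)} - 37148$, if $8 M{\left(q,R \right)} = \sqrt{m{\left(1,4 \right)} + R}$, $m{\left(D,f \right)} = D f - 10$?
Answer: $-37148 + \frac{i \sqrt{46}}{8} \approx -37148.0 + 0.84779 i$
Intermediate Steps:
$m{\left(D,f \right)} = -10 + D f$
$L = -20$ ($L = \left(-5\right) 4 = -20$)
$M{\left(q,R \right)} = \frac{\sqrt{-6 + R}}{8}$ ($M{\left(q,R \right)} = \frac{\sqrt{\left(-10 + 1 \cdot 4\right) + R}}{8} = \frac{\sqrt{\left(-10 + 4\right) + R}}{8} = \frac{\sqrt{-6 + R}}{8}$)
$M{\left(L,-40 \right)} - 37148 = \frac{\sqrt{-6 - 40}}{8} - 37148 = \frac{\sqrt{-46}}{8} - 37148 = \frac{i \sqrt{46}}{8} - 37148 = -37148 + \frac{i \sqrt{46}}{8}$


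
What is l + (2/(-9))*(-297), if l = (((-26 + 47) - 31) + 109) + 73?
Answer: 238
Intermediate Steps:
l = 172 (l = ((21 - 31) + 109) + 73 = (-10 + 109) + 73 = 99 + 73 = 172)
l + (2/(-9))*(-297) = 172 + (2/(-9))*(-297) = 172 + (2*(-1/9))*(-297) = 172 - 2/9*(-297) = 172 + 66 = 238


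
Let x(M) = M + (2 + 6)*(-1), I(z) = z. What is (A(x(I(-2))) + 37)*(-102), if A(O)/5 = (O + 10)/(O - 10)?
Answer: -3774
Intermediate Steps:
x(M) = -8 + M (x(M) = M + 8*(-1) = M - 8 = -8 + M)
A(O) = 5*(10 + O)/(-10 + O) (A(O) = 5*((O + 10)/(O - 10)) = 5*((10 + O)/(-10 + O)) = 5*(10 + O)/(-10 + O))
(A(x(I(-2))) + 37)*(-102) = (5*(10 + (-8 - 2))/(-10 + (-8 - 2)) + 37)*(-102) = (5*(10 - 10)/(-10 - 10) + 37)*(-102) = (5*0/(-20) + 37)*(-102) = (5*(-1/20)*0 + 37)*(-102) = (0 + 37)*(-102) = 37*(-102) = -3774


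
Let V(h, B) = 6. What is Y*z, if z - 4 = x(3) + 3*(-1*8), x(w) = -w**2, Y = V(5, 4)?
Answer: -174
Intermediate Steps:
Y = 6
z = -29 (z = 4 + (-1*3**2 + 3*(-1*8)) = 4 + (-1*9 + 3*(-8)) = 4 + (-9 - 24) = 4 - 33 = -29)
Y*z = 6*(-29) = -174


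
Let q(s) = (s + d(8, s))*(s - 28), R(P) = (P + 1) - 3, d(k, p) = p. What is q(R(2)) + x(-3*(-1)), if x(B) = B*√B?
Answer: 3*√3 ≈ 5.1962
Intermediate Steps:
R(P) = -2 + P (R(P) = (1 + P) - 3 = -2 + P)
q(s) = 2*s*(-28 + s) (q(s) = (s + s)*(s - 28) = (2*s)*(-28 + s) = 2*s*(-28 + s))
x(B) = B^(3/2)
q(R(2)) + x(-3*(-1)) = 2*(-2 + 2)*(-28 + (-2 + 2)) + (-3*(-1))^(3/2) = 2*0*(-28 + 0) + 3^(3/2) = 2*0*(-28) + 3*√3 = 0 + 3*√3 = 3*√3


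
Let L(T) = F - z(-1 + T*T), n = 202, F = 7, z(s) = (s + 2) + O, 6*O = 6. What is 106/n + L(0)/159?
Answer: 8932/16059 ≈ 0.55620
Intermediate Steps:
O = 1 (O = (⅙)*6 = 1)
z(s) = 3 + s (z(s) = (s + 2) + 1 = (2 + s) + 1 = 3 + s)
L(T) = 5 - T² (L(T) = 7 - (3 + (-1 + T*T)) = 7 - (3 + (-1 + T²)) = 7 - (2 + T²) = 7 + (-2 - T²) = 5 - T²)
106/n + L(0)/159 = 106/202 + (5 - 1*0²)/159 = 106*(1/202) + (5 - 1*0)*(1/159) = 53/101 + (5 + 0)*(1/159) = 53/101 + 5*(1/159) = 53/101 + 5/159 = 8932/16059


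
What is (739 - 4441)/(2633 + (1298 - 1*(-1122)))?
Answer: -3702/5053 ≈ -0.73263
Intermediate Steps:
(739 - 4441)/(2633 + (1298 - 1*(-1122))) = -3702/(2633 + (1298 + 1122)) = -3702/(2633 + 2420) = -3702/5053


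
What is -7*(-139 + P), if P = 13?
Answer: 882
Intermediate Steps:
-7*(-139 + P) = -7*(-139 + 13) = -7*(-126) = 882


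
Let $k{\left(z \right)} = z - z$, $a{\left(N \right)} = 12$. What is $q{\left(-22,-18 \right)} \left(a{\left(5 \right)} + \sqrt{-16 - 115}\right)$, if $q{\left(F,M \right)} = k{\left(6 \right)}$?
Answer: $0$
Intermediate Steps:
$k{\left(z \right)} = 0$
$q{\left(F,M \right)} = 0$
$q{\left(-22,-18 \right)} \left(a{\left(5 \right)} + \sqrt{-16 - 115}\right) = 0 \left(12 + \sqrt{-16 - 115}\right) = 0 \left(12 + \sqrt{-131}\right) = 0 \left(12 + i \sqrt{131}\right) = 0$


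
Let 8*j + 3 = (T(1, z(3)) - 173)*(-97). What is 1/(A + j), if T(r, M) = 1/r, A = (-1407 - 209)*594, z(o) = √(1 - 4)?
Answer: -8/7662551 ≈ -1.0440e-6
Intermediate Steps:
z(o) = I*√3 (z(o) = √(-3) = I*√3)
A = -959904 (A = -1616*594 = -959904)
j = 16681/8 (j = -3/8 + ((1/1 - 173)*(-97))/8 = -3/8 + ((1 - 173)*(-97))/8 = -3/8 + (-172*(-97))/8 = -3/8 + (⅛)*16684 = -3/8 + 4171/2 = 16681/8 ≈ 2085.1)
1/(A + j) = 1/(-959904 + 16681/8) = 1/(-7662551/8) = -8/7662551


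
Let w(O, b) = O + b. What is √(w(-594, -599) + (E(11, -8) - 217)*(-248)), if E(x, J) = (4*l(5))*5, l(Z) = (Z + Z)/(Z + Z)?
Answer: √47663 ≈ 218.32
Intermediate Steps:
l(Z) = 1 (l(Z) = (2*Z)/((2*Z)) = (2*Z)*(1/(2*Z)) = 1)
E(x, J) = 20 (E(x, J) = (4*1)*5 = 4*5 = 20)
√(w(-594, -599) + (E(11, -8) - 217)*(-248)) = √((-594 - 599) + (20 - 217)*(-248)) = √(-1193 - 197*(-248)) = √(-1193 + 48856) = √47663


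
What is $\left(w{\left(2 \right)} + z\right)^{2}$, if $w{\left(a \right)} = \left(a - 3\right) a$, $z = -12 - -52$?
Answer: $1444$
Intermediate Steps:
$z = 40$ ($z = -12 + 52 = 40$)
$w{\left(a \right)} = a \left(-3 + a\right)$ ($w{\left(a \right)} = \left(-3 + a\right) a = a \left(-3 + a\right)$)
$\left(w{\left(2 \right)} + z\right)^{2} = \left(2 \left(-3 + 2\right) + 40\right)^{2} = \left(2 \left(-1\right) + 40\right)^{2} = \left(-2 + 40\right)^{2} = 38^{2} = 1444$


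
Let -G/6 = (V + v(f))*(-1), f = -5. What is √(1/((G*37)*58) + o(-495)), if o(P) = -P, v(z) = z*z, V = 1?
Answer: √13869277642974/167388 ≈ 22.249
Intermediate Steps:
v(z) = z²
G = 156 (G = -6*(1 + (-5)²)*(-1) = -6*(1 + 25)*(-1) = -156*(-1) = -6*(-26) = 156)
√(1/((G*37)*58) + o(-495)) = √(1/((156*37)*58) - 1*(-495)) = √(1/(5772*58) + 495) = √(1/334776 + 495) = √(165714121/334776) = √13869277642974/167388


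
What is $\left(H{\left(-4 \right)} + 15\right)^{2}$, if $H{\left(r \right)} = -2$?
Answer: $169$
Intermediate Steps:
$\left(H{\left(-4 \right)} + 15\right)^{2} = \left(-2 + 15\right)^{2} = 13^{2} = 169$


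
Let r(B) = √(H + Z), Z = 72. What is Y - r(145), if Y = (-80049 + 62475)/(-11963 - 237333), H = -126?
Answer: 8787/124648 - 3*I*√6 ≈ 0.070495 - 7.3485*I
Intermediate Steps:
Y = 8787/124648 (Y = -17574/(-249296) = -17574*(-1/249296) = 8787/124648 ≈ 0.070495)
r(B) = 3*I*√6 (r(B) = √(-126 + 72) = √(-54) = 3*I*√6)
Y - r(145) = 8787/124648 - 3*I*√6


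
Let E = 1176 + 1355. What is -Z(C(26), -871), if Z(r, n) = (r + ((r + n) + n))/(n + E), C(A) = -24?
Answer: 179/166 ≈ 1.0783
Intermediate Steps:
E = 2531
Z(r, n) = (2*n + 2*r)/(2531 + n) (Z(r, n) = (r + ((r + n) + n))/(n + 2531) = (r + ((n + r) + n))/(2531 + n) = (r + (r + 2*n))/(2531 + n) = (2*n + 2*r)/(2531 + n))
-Z(C(26), -871) = -2*(-871 - 24)/(2531 - 871) = -2*(-895)/1660 = -1*(-179/166) = 179/166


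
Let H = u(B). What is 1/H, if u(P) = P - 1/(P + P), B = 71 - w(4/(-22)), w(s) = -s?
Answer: 17138/1213561 ≈ 0.014122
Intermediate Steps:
B = 779/11 (B = 71 - (-1)*4/(-22) = 71 - (-1)*4*(-1/22) = 71 - (-1)*(-2)/11 = 71 - 1*2/11 = 71 - 2/11 = 779/11 ≈ 70.818)
u(P) = P - 1/(2*P)
H = 1213561/17138 (H = 779/11 - 1/(2*779/11) = 779/11 - 1/2*11/779 = 779/11 - 11/1558 = 1213561/17138 ≈ 70.811)
1/H = 1/(1213561/17138) = 17138/1213561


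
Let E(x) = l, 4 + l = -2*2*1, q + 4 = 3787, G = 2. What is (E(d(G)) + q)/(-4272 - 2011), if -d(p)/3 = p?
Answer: -3775/6283 ≈ -0.60083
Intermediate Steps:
q = 3783 (q = -4 + 3787 = 3783)
d(p) = -3*p
l = -8 (l = -4 - 2*2*1 = -4 - 4*1 = -4 - 4 = -8)
E(x) = -8
(E(d(G)) + q)/(-4272 - 2011) = (-8 + 3783)/(-4272 - 2011) = 3775/(-6283) = 3775*(-1/6283) = -3775/6283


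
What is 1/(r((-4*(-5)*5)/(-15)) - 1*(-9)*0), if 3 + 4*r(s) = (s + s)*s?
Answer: 36/773 ≈ 0.046572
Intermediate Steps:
r(s) = -¾ + s²/2 (r(s) = -¾ + ((s + s)*s)/4 = -¾ + ((2*s)*s)/4 = -¾ + (2*s²)/4 = -¾ + s²/2)
1/(r((-4*(-5)*5)/(-15)) - 1*(-9)*0) = 1/((-¾ + ((-4*(-5)*5)/(-15))²/2) - 1*(-9)*0) = 1/((-¾ + ((20*5)*(-1/15))²/2) + 9*0) = 1/((-¾ + (100*(-1/15))²/2) + 0) = 1/((-¾ + (-20/3)²/2) + 0) = 1/((-¾ + (½)*(400/9)) + 0) = 1/((-¾ + 200/9) + 0) = 1/(773/36 + 0) = 1/(773/36) = 36/773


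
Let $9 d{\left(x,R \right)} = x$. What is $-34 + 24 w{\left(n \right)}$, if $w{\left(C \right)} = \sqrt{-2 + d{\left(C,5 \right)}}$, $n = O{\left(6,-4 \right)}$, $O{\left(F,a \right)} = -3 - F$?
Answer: $-34 + 24 i \sqrt{3} \approx -34.0 + 41.569 i$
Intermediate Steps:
$d{\left(x,R \right)} = \frac{x}{9}$
$n = -9$ ($n = -3 - 6 = -9$)
$w{\left(C \right)} = \sqrt{-2 + \frac{C}{9}}$
$-34 + 24 w{\left(n \right)} = -34 + 24 \frac{\sqrt{-18 - 9}}{3} = -34 + 24 \frac{\sqrt{-27}}{3} = -34 + 24 \frac{3 i \sqrt{3}}{3} = -34 + 24 i \sqrt{3}$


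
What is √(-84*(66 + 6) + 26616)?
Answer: 2*√5142 ≈ 143.42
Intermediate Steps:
√(-84*(66 + 6) + 26616) = √(-84*72 + 26616) = √(-6048 + 26616) = √20568 = 2*√5142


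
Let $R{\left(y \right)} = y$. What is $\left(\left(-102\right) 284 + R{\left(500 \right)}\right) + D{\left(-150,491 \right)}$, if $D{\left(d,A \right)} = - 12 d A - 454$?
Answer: $854878$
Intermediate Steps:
$D{\left(d,A \right)} = -454 - 12 A d$ ($D{\left(d,A \right)} = - 12 A d - 454 = -454 - 12 A d$)
$\left(\left(-102\right) 284 + R{\left(500 \right)}\right) + D{\left(-150,491 \right)} = \left(\left(-102\right) 284 + 500\right) - \left(454 + 5892 \left(-150\right)\right) = \left(-28968 + 500\right) + \left(-454 + 883800\right) = -28468 + 883346 = 854878$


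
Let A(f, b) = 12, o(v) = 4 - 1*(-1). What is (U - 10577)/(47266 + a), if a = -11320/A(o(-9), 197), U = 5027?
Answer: -8325/69484 ≈ -0.11981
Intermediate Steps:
o(v) = 5 (o(v) = 4 + 1 = 5)
a = -2830/3 (a = -11320/12 = -11320*1/12 = -2830/3 ≈ -943.33)
(U - 10577)/(47266 + a) = (5027 - 10577)/(47266 - 2830/3) = -5550/138968/3 = -5550*3/138968 = -8325/69484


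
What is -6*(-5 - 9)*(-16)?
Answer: -1344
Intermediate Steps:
-6*(-5 - 9)*(-16) = -6*(-14)*(-16) = 84*(-16) = -1344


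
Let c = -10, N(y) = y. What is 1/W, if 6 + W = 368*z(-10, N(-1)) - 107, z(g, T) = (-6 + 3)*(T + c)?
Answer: 1/12031 ≈ 8.3119e-5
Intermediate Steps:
z(g, T) = 30 - 3*T (z(g, T) = (-6 + 3)*(T - 10) = -3*(-10 + T) = 30 - 3*T)
W = 12031 (W = -6 + (368*(30 - 3*(-1)) - 107) = -6 + (368*(30 + 3) - 107) = -6 + (368*33 - 107) = -6 + (12144 - 107) = -6 + 12037 = 12031)
1/W = 1/12031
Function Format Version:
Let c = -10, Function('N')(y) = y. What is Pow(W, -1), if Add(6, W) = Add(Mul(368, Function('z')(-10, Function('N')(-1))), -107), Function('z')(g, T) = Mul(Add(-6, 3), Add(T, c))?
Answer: Rational(1, 12031) ≈ 8.3119e-5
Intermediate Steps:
Function('z')(g, T) = Add(30, Mul(-3, T)) (Function('z')(g, T) = Mul(Add(-6, 3), Add(T, -10)) = Mul(-3, Add(-10, T)) = Add(30, Mul(-3, T)))
W = 12031 (W = Add(-6, Add(Mul(368, Add(30, Mul(-3, -1))), -107)) = Add(-6, Add(Mul(368, Add(30, 3)), -107)) = Add(-6, Add(Mul(368, 33), -107)) = Add(-6, Add(12144, -107)) = Add(-6, 12037) = 12031)
Pow(W, -1) = Pow(12031, -1) = Rational(1, 12031)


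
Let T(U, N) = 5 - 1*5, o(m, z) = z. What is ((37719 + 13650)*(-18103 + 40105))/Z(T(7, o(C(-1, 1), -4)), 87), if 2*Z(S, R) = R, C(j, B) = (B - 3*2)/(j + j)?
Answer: 753480492/29 ≈ 2.5982e+7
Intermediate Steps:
C(j, B) = (-6 + B)/(2*j) (C(j, B) = (B - 6)/((2*j)) = (-6 + B)*(1/(2*j)) = (-6 + B)/(2*j))
T(U, N) = 0 (T(U, N) = 5 - 5 = 0)
Z(S, R) = R/2
((37719 + 13650)*(-18103 + 40105))/Z(T(7, o(C(-1, 1), -4)), 87) = ((37719 + 13650)*(-18103 + 40105))/(((½)*87)) = (51369*22002)/(87/2) = 1130220738*(2/87) = 753480492/29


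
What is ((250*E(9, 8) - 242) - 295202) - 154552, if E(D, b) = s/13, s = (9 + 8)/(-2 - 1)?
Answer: -17554094/39 ≈ -4.5011e+5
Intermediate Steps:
s = -17/3 (s = 17/(-3) = 17*(-⅓) = -17/3 ≈ -5.6667)
E(D, b) = -17/39 (E(D, b) = -17/3/13 = -17/3*1/13 = -17/39)
((250*E(9, 8) - 242) - 295202) - 154552 = ((250*(-17/39) - 242) - 295202) - 154552 = ((-4250/39 - 242) - 295202) - 154552 = (-13688/39 - 295202) - 154552 = -11526566/39 - 154552 = -17554094/39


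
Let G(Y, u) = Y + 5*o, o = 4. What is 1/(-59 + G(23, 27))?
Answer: -1/16 ≈ -0.062500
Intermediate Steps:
G(Y, u) = 20 + Y (G(Y, u) = Y + 5*4 = Y + 20 = 20 + Y)
1/(-59 + G(23, 27)) = 1/(-59 + (20 + 23)) = 1/(-59 + 43) = 1/(-16) = -1/16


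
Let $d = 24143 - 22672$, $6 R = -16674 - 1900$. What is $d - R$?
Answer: $\frac{13700}{3} \approx 4566.7$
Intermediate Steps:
$R = - \frac{9287}{3}$ ($R = \frac{-16674 - 1900}{6} = \frac{1}{6} \left(-18574\right) = - \frac{9287}{3} \approx -3095.7$)
$d = 1471$ ($d = 24143 - 22672 = 1471$)
$d - R = 1471 - - \frac{9287}{3} = 1471 + \frac{9287}{3} = \frac{13700}{3}$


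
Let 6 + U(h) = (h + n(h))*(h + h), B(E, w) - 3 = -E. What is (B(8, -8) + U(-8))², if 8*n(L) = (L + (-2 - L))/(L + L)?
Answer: 218089/16 ≈ 13631.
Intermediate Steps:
n(L) = -1/(8*L) (n(L) = ((L + (-2 - L))/(L + L))/8 = (-2*1/(2*L))/8 = (-1/L)/8 = -1/(8*L))
B(E, w) = 3 - E
U(h) = -6 + 2*h*(h - 1/(8*h)) (U(h) = -6 + (h - 1/(8*h))*(h + h) = -6 + (h - 1/(8*h))*(2*h) = -6 + 2*h*(h - 1/(8*h)))
(B(8, -8) + U(-8))² = ((3 - 1*8) + (-25/4 + 2*(-8)²))² = ((3 - 8) + (-25/4 + 2*64))² = (-5 + (-25/4 + 128))² = (-5 + 487/4)² = (467/4)² = 218089/16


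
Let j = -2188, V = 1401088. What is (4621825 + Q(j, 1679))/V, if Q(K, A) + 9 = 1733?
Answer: 4623549/1401088 ≈ 3.3000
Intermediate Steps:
Q(K, A) = 1724 (Q(K, A) = -9 + 1733 = 1724)
(4621825 + Q(j, 1679))/V = (4621825 + 1724)/1401088 = 4623549*(1/1401088) = 4623549/1401088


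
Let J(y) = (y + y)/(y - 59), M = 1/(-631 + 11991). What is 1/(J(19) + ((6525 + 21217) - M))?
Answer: 11360/315138327 ≈ 3.6048e-5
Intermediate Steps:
M = 1/11360 ≈ 8.8028e-5
J(y) = 2*y/(-59 + y) (J(y) = (2*y)/(-59 + y) = 2*y/(-59 + y))
1/(J(19) + ((6525 + 21217) - M)) = 1/(2*19/(-59 + 19) + ((6525 + 21217) - 1*1/11360)) = 1/(2*19/(-40) + (27742 - 1/11360)) = 1/(2*19*(-1/40) + 315149119/11360) = 1/(-19/20 + 315149119/11360) = 1/(315138327/11360) = 11360/315138327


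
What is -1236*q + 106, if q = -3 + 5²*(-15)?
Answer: 467314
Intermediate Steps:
q = -378 (q = -3 + 25*(-15) = -3 - 375 = -378)
-1236*q + 106 = -1236*(-378) + 106 = 467208 + 106 = 467314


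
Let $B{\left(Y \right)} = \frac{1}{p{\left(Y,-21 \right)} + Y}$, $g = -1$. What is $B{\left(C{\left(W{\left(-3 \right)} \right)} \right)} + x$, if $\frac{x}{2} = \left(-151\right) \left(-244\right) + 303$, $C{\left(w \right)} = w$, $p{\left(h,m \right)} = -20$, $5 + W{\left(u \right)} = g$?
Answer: $\frac{1931643}{26} \approx 74294.0$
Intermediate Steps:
$W{\left(u \right)} = -6$ ($W{\left(u \right)} = -5 - 1 = -6$)
$B{\left(Y \right)} = \frac{1}{-20 + Y}$
$x = 74294$ ($x = 2 \left(\left(-151\right) \left(-244\right) + 303\right) = 2 \left(36844 + 303\right) = 2 \cdot 37147 = 74294$)
$B{\left(C{\left(W{\left(-3 \right)} \right)} \right)} + x = \frac{1}{-20 - 6} + 74294 = \frac{1}{-26} + 74294 = - \frac{1}{26} + 74294 = \frac{1931643}{26}$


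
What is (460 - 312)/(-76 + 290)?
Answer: 74/107 ≈ 0.69159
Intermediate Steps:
(460 - 312)/(-76 + 290) = 148/214 = 148*(1/214) = 74/107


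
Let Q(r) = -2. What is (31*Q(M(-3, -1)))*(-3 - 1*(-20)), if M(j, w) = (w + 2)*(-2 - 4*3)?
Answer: -1054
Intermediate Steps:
M(j, w) = -28 - 14*w (M(j, w) = (2 + w)*(-2 - 12) = (2 + w)*(-14) = -28 - 14*w)
(31*Q(M(-3, -1)))*(-3 - 1*(-20)) = (31*(-2))*(-3 - 1*(-20)) = -62*(-3 + 20) = -62*17 = -1054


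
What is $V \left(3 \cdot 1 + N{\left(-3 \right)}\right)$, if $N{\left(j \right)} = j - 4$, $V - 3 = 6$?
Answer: $-36$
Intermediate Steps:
$V = 9$ ($V = 3 + 6 = 9$)
$N{\left(j \right)} = -4 + j$
$V \left(3 \cdot 1 + N{\left(-3 \right)}\right) = 9 \left(3 \cdot 1 - 7\right) = 9 \left(3 - 7\right) = 9 \left(-4\right) = -36$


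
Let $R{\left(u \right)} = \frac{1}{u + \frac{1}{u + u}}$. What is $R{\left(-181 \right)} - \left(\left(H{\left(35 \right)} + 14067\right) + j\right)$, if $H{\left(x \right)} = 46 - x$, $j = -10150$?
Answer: $- \frac{257374706}{65523} \approx -3928.0$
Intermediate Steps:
$R{\left(u \right)} = \frac{1}{u + \frac{1}{2 u}}$
$R{\left(-181 \right)} - \left(\left(H{\left(35 \right)} + 14067\right) + j\right) = 2 \left(-181\right) \frac{1}{1 + 2 \left(-181\right)^{2}} - \left(\left(\left(46 - 35\right) + 14067\right) - 10150\right) = 2 \left(-181\right) \frac{1}{1 + 2 \cdot 32761} - \left(\left(\left(46 - 35\right) + 14067\right) - 10150\right) = 2 \left(-181\right) \frac{1}{1 + 65522} - \left(\left(11 + 14067\right) - 10150\right) = 2 \left(-181\right) \frac{1}{65523} - \left(14078 - 10150\right) = 2 \left(-181\right) \frac{1}{65523} - 3928 = - \frac{362}{65523} - 3928 = - \frac{257374706}{65523}$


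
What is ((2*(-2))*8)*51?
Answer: -1632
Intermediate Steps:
((2*(-2))*8)*51 = -4*8*51 = -32*51 = -1632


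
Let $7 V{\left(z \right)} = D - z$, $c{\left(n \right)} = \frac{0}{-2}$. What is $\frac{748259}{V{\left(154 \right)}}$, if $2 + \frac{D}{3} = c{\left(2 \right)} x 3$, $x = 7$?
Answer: $- \frac{5237813}{160} \approx -32736.0$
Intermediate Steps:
$c{\left(n \right)} = 0$ ($c{\left(n \right)} = 0 \left(- \frac{1}{2}\right) = 0$)
$D = -6$ ($D = -6 + 3 \cdot 0 \cdot 7 \cdot 3 = -6 + 3 \cdot 0 \cdot 3 = -6 + 3 \cdot 0 = -6 + 0 = -6$)
$V{\left(z \right)} = - \frac{6}{7} - \frac{z}{7}$ ($V{\left(z \right)} = \frac{-6 - z}{7} = - \frac{6}{7} - \frac{z}{7}$)
$\frac{748259}{V{\left(154 \right)}} = \frac{748259}{- \frac{6}{7} - 22} = \frac{748259}{- \frac{160}{7}} = 748259 \left(- \frac{7}{160}\right) = - \frac{5237813}{160}$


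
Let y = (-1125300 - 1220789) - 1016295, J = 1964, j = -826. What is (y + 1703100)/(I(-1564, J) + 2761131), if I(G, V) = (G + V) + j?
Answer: -1659284/2760705 ≈ -0.60104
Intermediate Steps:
I(G, V) = -826 + G + V (I(G, V) = (G + V) - 826 = -826 + G + V)
y = -3362384 (y = -2346089 - 1016295 = -3362384)
(y + 1703100)/(I(-1564, J) + 2761131) = (-3362384 + 1703100)/((-826 - 1564 + 1964) + 2761131) = -1659284/(-426 + 2761131) = -1659284/2760705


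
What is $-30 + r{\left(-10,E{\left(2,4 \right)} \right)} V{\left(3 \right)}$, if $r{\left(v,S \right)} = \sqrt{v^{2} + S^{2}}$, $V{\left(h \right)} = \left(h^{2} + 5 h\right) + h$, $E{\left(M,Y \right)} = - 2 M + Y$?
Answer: $240$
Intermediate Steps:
$E{\left(M,Y \right)} = Y - 2 M$
$V{\left(h \right)} = h^{2} + 6 h$
$r{\left(v,S \right)} = \sqrt{S^{2} + v^{2}}$
$-30 + r{\left(-10,E{\left(2,4 \right)} \right)} V{\left(3 \right)} = -30 + \sqrt{\left(4 - 4\right)^{2} + \left(-10\right)^{2}} \cdot 3 \left(6 + 3\right) = -30 + \sqrt{\left(4 - 4\right)^{2} + 100} \cdot 3 \cdot 9 = -30 + \sqrt{0^{2} + 100} \cdot 27 = -30 + \sqrt{0 + 100} \cdot 27 = -30 + \sqrt{100} \cdot 27 = -30 + 10 \cdot 27 = -30 + 270 = 240$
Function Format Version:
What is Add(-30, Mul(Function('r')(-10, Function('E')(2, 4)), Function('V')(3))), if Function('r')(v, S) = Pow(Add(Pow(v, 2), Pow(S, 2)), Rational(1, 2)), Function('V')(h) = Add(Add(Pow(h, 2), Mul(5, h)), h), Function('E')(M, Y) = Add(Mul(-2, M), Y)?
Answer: 240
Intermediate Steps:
Function('E')(M, Y) = Add(Y, Mul(-2, M))
Function('V')(h) = Add(Pow(h, 2), Mul(6, h))
Function('r')(v, S) = Pow(Add(Pow(S, 2), Pow(v, 2)), Rational(1, 2))
Add(-30, Mul(Function('r')(-10, Function('E')(2, 4)), Function('V')(3))) = Add(-30, Mul(Pow(Add(Pow(Add(4, Mul(-2, 2)), 2), Pow(-10, 2)), Rational(1, 2)), Mul(3, Add(6, 3)))) = Add(-30, Mul(Pow(Add(Pow(Add(4, -4), 2), 100), Rational(1, 2)), Mul(3, 9))) = Add(-30, Mul(Pow(Add(Pow(0, 2), 100), Rational(1, 2)), 27)) = Add(-30, Mul(Pow(Add(0, 100), Rational(1, 2)), 27)) = Add(-30, Mul(Pow(100, Rational(1, 2)), 27)) = Add(-30, Mul(10, 27)) = Add(-30, 270) = 240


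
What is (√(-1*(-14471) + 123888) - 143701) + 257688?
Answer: 113987 + √138359 ≈ 1.1436e+5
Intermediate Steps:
(√(-1*(-14471) + 123888) - 143701) + 257688 = (√(14471 + 123888) - 143701) + 257688 = (√138359 - 143701) + 257688 = (-143701 + √138359) + 257688 = 113987 + √138359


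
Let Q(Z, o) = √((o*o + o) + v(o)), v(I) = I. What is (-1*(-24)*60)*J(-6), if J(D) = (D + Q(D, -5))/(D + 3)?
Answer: 2880 - 480*√15 ≈ 1021.0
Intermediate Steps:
Q(Z, o) = √(o² + 2*o) (Q(Z, o) = √((o*o + o) + o) = √((o² + o) + o) = √((o + o²) + o) = √(o² + 2*o))
J(D) = (D + √15)/(3 + D) (J(D) = (D + √(-5*(2 - 5)))/(D + 3) = (D + √(-5*(-3)))/(3 + D) = (D + √15)/(3 + D))
(-1*(-24)*60)*J(-6) = (-1*(-24)*60)*((-6 + √15)/(3 - 6)) = (24*60)*((-6 + √15)/(-3)) = 1440*(-(-6 + √15)/3) = 1440*(2 - √15/3) = 2880 - 480*√15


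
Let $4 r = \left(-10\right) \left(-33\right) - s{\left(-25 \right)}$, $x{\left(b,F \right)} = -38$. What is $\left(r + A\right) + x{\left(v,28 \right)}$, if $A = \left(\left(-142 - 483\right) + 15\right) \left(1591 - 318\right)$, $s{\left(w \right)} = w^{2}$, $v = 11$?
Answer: $- \frac{3106567}{4} \approx -7.7664 \cdot 10^{5}$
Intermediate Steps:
$A = -776530$ ($A = \left(\left(-142 - 483\right) + 15\right) 1273 = \left(-625 + 15\right) 1273 = \left(-610\right) 1273 = -776530$)
$r = - \frac{295}{4}$ ($r = \frac{\left(-10\right) \left(-33\right) - \left(-25\right)^{2}}{4} = \frac{330 - 625}{4} = \frac{1}{4} \left(-295\right) = - \frac{295}{4} \approx -73.75$)
$\left(r + A\right) + x{\left(v,28 \right)} = \left(- \frac{295}{4} - 776530\right) - 38 = - \frac{3106415}{4} - 38 = - \frac{3106567}{4}$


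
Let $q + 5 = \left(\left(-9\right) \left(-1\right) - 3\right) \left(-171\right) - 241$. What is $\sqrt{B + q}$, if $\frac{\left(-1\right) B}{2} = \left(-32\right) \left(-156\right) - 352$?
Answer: $2 i \sqrt{2638} \approx 102.72 i$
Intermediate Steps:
$q = -1272$ ($q = -5 + \left(\left(\left(-9\right) \left(-1\right) - 3\right) \left(-171\right) - 241\right) = -5 + \left(\left(9 - 3\right) \left(-171\right) - 241\right) = -5 + \left(6 \left(-171\right) - 241\right) = -5 - 1267 = -1272$)
$B = -9280$ ($B = - 2 \left(\left(-32\right) \left(-156\right) - 352\right) = - 2 \left(4992 - 352\right) = \left(-2\right) 4640 = -9280$)
$\sqrt{B + q} = \sqrt{-9280 - 1272} = \sqrt{-10552} = 2 i \sqrt{2638}$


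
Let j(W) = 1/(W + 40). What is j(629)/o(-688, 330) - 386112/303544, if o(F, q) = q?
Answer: -10655205337/8376676110 ≈ -1.2720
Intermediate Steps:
j(W) = 1/(40 + W)
j(629)/o(-688, 330) - 386112/303544 = 1/((40 + 629)*330) - 386112/303544 = (1/330)/669 - 386112*1/303544 = (1/669)*(1/330) - 48264/37943 = 1/220770 - 48264/37943 = -10655205337/8376676110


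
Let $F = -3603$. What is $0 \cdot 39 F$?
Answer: $0$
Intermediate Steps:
$0 \cdot 39 F = 0 \cdot 39 \left(-3603\right) = 0 \left(-3603\right) = 0$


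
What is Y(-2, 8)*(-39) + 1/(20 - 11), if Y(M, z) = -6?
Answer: 2107/9 ≈ 234.11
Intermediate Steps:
Y(-2, 8)*(-39) + 1/(20 - 11) = -6*(-39) + 1/(20 - 11) = 234 + 1/9 = 234 + ⅑ = 2107/9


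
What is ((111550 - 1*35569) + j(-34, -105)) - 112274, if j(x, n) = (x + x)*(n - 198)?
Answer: -15689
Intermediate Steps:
j(x, n) = 2*x*(-198 + n) (j(x, n) = (2*x)*(-198 + n) = 2*x*(-198 + n))
((111550 - 1*35569) + j(-34, -105)) - 112274 = ((111550 - 1*35569) + 2*(-34)*(-198 - 105)) - 112274 = ((111550 - 35569) + 2*(-34)*(-303)) - 112274 = (75981 + 20604) - 112274 = 96585 - 112274 = -15689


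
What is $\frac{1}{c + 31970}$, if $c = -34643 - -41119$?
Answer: $\frac{1}{38446} \approx 2.6011 \cdot 10^{-5}$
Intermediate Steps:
$c = 6476$ ($c = -34643 + 41119 = 6476$)
$\frac{1}{c + 31970} = \frac{1}{6476 + 31970} = \frac{1}{38446}$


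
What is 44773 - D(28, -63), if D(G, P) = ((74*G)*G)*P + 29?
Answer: 3699752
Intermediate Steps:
D(G, P) = 29 + 74*P*G² (D(G, P) = (74*G²)*P + 29 = 74*P*G² + 29 = 29 + 74*P*G²)
44773 - D(28, -63) = 44773 - (29 + 74*(-63)*28²) = 44773 - (29 + 74*(-63)*784) = 44773 - (29 - 3655008) = 44773 - 1*(-3654979) = 44773 + 3654979 = 3699752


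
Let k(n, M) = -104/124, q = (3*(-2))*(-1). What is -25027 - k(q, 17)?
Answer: -775811/31 ≈ -25026.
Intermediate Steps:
q = 6 (q = -6*(-1) = 6)
k(n, M) = -26/31 (k(n, M) = -104*1/124 = -26/31)
-25027 - k(q, 17) = -25027 - 1*(-26/31) = -25027 + 26/31 = -775811/31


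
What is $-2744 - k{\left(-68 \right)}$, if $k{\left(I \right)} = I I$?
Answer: $-7368$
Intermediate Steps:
$k{\left(I \right)} = I^{2}$
$-2744 - k{\left(-68 \right)} = -2744 - \left(-68\right)^{2} = -2744 - 4624 = -7368$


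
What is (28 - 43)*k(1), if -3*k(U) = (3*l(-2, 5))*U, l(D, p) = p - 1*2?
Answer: 45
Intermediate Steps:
l(D, p) = -2 + p (l(D, p) = p - 2 = -2 + p)
k(U) = -3*U (k(U) = -3*(-2 + 5)*U/3 = -3*3*U/3 = -3*U)
(28 - 43)*k(1) = (28 - 43)*(-3*1) = -15*(-3) = 45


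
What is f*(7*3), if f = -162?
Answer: -3402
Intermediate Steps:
f*(7*3) = -1134*3 = -162*21 = -3402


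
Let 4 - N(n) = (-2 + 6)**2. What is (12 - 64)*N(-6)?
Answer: 624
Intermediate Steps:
N(n) = -12 (N(n) = 4 - (-2 + 6)**2 = 4 - 1*4**2 = 4 - 1*16 = 4 - 16 = -12)
(12 - 64)*N(-6) = (12 - 64)*(-12) = -52*(-12) = 624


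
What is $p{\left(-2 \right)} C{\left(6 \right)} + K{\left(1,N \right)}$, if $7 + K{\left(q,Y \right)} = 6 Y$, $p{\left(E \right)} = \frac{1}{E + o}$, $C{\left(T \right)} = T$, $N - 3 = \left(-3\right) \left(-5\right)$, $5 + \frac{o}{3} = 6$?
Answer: $107$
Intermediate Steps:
$o = 3$ ($o = -15 + 3 \cdot 6 = -15 + 18 = 3$)
$N = 18$ ($N = 3 - -15 = 3 + 15 = 18$)
$p{\left(E \right)} = \frac{1}{3 + E}$ ($p{\left(E \right)} = \frac{1}{E + 3} = \frac{1}{3 + E}$)
$K{\left(q,Y \right)} = -7 + 6 Y$
$p{\left(-2 \right)} C{\left(6 \right)} + K{\left(1,N \right)} = \frac{1}{3 - 2} \cdot 6 + \left(-7 + 6 \cdot 18\right) = 1^{-1} \cdot 6 + \left(-7 + 108\right) = 1 \cdot 6 + 101 = 6 + 101 = 107$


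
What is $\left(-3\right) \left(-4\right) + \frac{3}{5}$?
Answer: $\frac{63}{5} \approx 12.6$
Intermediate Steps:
$\left(-3\right) \left(-4\right) + \frac{3}{5} = 12 + 3 \cdot \frac{1}{5} = 12 + \frac{3}{5} = \frac{63}{5}$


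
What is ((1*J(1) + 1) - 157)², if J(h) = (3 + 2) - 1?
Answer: 23104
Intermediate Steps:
J(h) = 4 (J(h) = 5 - 1 = 4)
((1*J(1) + 1) - 157)² = ((1*4 + 1) - 157)² = ((4 + 1) - 157)² = (5 - 157)² = (-152)² = 23104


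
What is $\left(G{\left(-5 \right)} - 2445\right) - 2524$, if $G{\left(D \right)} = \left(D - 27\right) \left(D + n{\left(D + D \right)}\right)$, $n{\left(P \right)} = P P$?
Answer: $-8009$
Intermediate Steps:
$n{\left(P \right)} = P^{2}$
$G{\left(D \right)} = \left(-27 + D\right) \left(D + 4 D^{2}\right)$ ($G{\left(D \right)} = \left(D - 27\right) \left(D + \left(D + D\right)^{2}\right) = \left(-27 + D\right) \left(D + \left(2 D\right)^{2}\right) = \left(-27 + D\right) \left(D + 4 D^{2}\right)$)
$\left(G{\left(-5 \right)} - 2445\right) - 2524 = \left(- 5 \left(-27 - -535 + 4 \left(-5\right)^{2}\right) - 2445\right) - 2524 = \left(- 5 \left(-27 + 535 + 4 \cdot 25\right) - 2445\right) - 2524 = \left(- 5 \left(-27 + 535 + 100\right) - 2445\right) - 2524 = \left(\left(-5\right) 608 - 2445\right) - 2524 = \left(-3040 - 2445\right) - 2524 = -5485 - 2524 = -8009$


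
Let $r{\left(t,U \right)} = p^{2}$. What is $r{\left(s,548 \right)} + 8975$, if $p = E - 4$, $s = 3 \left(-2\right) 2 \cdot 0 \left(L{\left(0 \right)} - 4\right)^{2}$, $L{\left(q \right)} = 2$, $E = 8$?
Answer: $8991$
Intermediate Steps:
$s = 0$ ($s = 3 \left(-2\right) 2 \cdot 0 \left(2 - 4\right)^{2} = 3 \left(\left(-4\right) 0\right) \left(-2\right)^{2} = 3 \cdot 0 \cdot 4 = 0 \cdot 4 = 0$)
$p = 4$ ($p = 8 - 4 = 4$)
$r{\left(t,U \right)} = 16$ ($r{\left(t,U \right)} = 4^{2} = 16$)
$r{\left(s,548 \right)} + 8975 = 16 + 8975 = 8991$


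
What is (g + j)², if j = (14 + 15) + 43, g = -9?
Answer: 3969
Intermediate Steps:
j = 72 (j = 29 + 43 = 72)
(g + j)² = (-9 + 72)² = 63² = 3969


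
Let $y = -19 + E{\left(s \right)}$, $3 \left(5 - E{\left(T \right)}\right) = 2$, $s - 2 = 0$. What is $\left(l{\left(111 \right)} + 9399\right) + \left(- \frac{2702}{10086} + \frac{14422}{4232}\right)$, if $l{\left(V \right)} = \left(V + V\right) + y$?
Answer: $\frac{34180858027}{3556996} \approx 9609.5$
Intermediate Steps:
$s = 2$ ($s = 2 + 0 = 2$)
$E{\left(T \right)} = \frac{13}{3}$ ($E{\left(T \right)} = 5 - \frac{2}{3} = \frac{13}{3}$)
$y = - \frac{44}{3}$ ($y = -19 + \frac{13}{3} = - \frac{44}{3} \approx -14.667$)
$l{\left(V \right)} = - \frac{44}{3} + 2 V$ ($l{\left(V \right)} = \left(V + V\right) - \frac{44}{3} = 2 V - \frac{44}{3} = - \frac{44}{3} + 2 V$)
$\left(l{\left(111 \right)} + 9399\right) + \left(- \frac{2702}{10086} + \frac{14422}{4232}\right) = \left(\left(- \frac{44}{3} + 2 \cdot 111\right) + 9399\right) + \left(- \frac{2702}{10086} + \frac{14422}{4232}\right) = \left(\left(- \frac{44}{3} + 222\right) + 9399\right) + \left(\left(-2702\right) \frac{1}{10086} + 14422 \cdot \frac{1}{4232}\right) = \left(\frac{622}{3} + 9399\right) + \left(- \frac{1351}{5043} + \frac{7211}{2116}\right) = \frac{28819}{3} + \frac{33506357}{10670988} = \frac{34180858027}{3556996}$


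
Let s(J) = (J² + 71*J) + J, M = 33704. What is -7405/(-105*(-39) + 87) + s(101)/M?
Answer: -88253017/70475064 ≈ -1.2523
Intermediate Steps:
s(J) = J² + 72*J
-7405/(-105*(-39) + 87) + s(101)/M = -7405/(-105*(-39) + 87) + (101*(72 + 101))/33704 = -7405/(4095 + 87) + (101*173)*(1/33704) = -7405/4182 + 17473*(1/33704) = -7405*1/4182 + 17473/33704 = -7405/4182 + 17473/33704 = -88253017/70475064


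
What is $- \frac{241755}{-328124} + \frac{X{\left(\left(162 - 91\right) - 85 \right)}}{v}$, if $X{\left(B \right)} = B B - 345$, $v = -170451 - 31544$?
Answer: $\frac{48882191701}{66279407380} \approx 0.73752$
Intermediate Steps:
$v = -201995$ ($v = -170451 - 31544 = -201995$)
$X{\left(B \right)} = -345 + B^{2}$ ($X{\left(B \right)} = B^{2} - 345 = -345 + B^{2}$)
$- \frac{241755}{-328124} + \frac{X{\left(\left(162 - 91\right) - 85 \right)}}{v} = - \frac{241755}{-328124} + \frac{-345 + \left(\left(162 - 91\right) - 85\right)^{2}}{-201995} = \left(-241755\right) \left(- \frac{1}{328124}\right) + \left(-345 + \left(71 - 85\right)^{2}\right) \left(- \frac{1}{201995}\right) = \frac{241755}{328124} + \left(-345 + \left(-14\right)^{2}\right) \left(- \frac{1}{201995}\right) = \frac{241755}{328124} + \left(-345 + 196\right) \left(- \frac{1}{201995}\right) = \frac{241755}{328124} - - \frac{149}{201995} = \frac{241755}{328124} + \frac{149}{201995} = \frac{48882191701}{66279407380}$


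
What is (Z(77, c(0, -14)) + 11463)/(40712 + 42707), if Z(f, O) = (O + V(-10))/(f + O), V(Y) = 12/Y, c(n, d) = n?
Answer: 4413249/32116315 ≈ 0.13741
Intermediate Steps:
Z(f, O) = (-6/5 + O)/(O + f) (Z(f, O) = (O + 12/(-10))/(f + O) = (O + 12*(-⅒))/(O + f) = (O - 6/5)/(O + f) = (-6/5 + O)/(O + f))
(Z(77, c(0, -14)) + 11463)/(40712 + 42707) = ((-6/5 + 0)/(0 + 77) + 11463)/(40712 + 42707) = (-6/5/77 + 11463)/83419 = ((1/77)*(-6/5) + 11463)*(1/83419) = (-6/385 + 11463)*(1/83419) = (4413249/385)*(1/83419) = 4413249/32116315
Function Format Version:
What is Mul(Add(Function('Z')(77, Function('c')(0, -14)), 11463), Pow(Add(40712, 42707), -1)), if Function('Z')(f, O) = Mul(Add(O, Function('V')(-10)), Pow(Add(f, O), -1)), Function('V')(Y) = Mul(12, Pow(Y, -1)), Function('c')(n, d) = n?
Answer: Rational(4413249, 32116315) ≈ 0.13741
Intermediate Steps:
Function('Z')(f, O) = Mul(Pow(Add(O, f), -1), Add(Rational(-6, 5), O)) (Function('Z')(f, O) = Mul(Add(O, Mul(12, Pow(-10, -1))), Pow(Add(f, O), -1)) = Mul(Add(O, Mul(12, Rational(-1, 10))), Pow(Add(O, f), -1)) = Mul(Add(O, Rational(-6, 5)), Pow(Add(O, f), -1)) = Mul(Add(Rational(-6, 5), O), Pow(Add(O, f), -1)) = Mul(Pow(Add(O, f), -1), Add(Rational(-6, 5), O)))
Mul(Add(Function('Z')(77, Function('c')(0, -14)), 11463), Pow(Add(40712, 42707), -1)) = Mul(Add(Mul(Pow(Add(0, 77), -1), Add(Rational(-6, 5), 0)), 11463), Pow(Add(40712, 42707), -1)) = Mul(Add(Mul(Pow(77, -1), Rational(-6, 5)), 11463), Pow(83419, -1)) = Mul(Add(Mul(Rational(1, 77), Rational(-6, 5)), 11463), Rational(1, 83419)) = Mul(Add(Rational(-6, 385), 11463), Rational(1, 83419)) = Mul(Rational(4413249, 385), Rational(1, 83419)) = Rational(4413249, 32116315)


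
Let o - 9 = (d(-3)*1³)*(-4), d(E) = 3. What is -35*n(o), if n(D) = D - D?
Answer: 0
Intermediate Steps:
o = -3 (o = 9 + (3*1³)*(-4) = 9 + (3*1)*(-4) = 9 + 3*(-4) = 9 - 12 = -3)
n(D) = 0
-35*n(o) = -35*0 = 0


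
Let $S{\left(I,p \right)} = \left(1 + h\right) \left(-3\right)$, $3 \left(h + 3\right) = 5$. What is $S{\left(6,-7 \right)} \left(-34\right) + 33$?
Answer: $-1$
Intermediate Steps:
$h = - \frac{4}{3}$ ($h = -3 + \frac{1}{3} \cdot 5 = -3 + \frac{5}{3} = - \frac{4}{3} \approx -1.3333$)
$S{\left(I,p \right)} = 1$ ($S{\left(I,p \right)} = \left(1 - \frac{4}{3}\right) \left(-3\right) = \left(- \frac{1}{3}\right) \left(-3\right) = 1$)
$S{\left(6,-7 \right)} \left(-34\right) + 33 = 1 \left(-34\right) + 33 = -34 + 33 = -1$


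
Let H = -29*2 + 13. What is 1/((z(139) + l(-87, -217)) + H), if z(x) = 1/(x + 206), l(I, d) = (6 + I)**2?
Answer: 345/2248021 ≈ 0.00015347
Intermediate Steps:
z(x) = 1/(206 + x)
H = -45 (H = -58 + 13 = -45)
1/((z(139) + l(-87, -217)) + H) = 1/((1/(206 + 139) + (6 - 87)**2) - 45) = 1/((1/345 + (-81)**2) - 45) = 1/((1/345 + 6561) - 45) = 1/(2263546/345 - 45) = 1/(2248021/345) = 345/2248021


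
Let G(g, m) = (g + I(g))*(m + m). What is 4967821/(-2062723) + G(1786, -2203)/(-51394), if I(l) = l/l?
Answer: 7992789363966/53005792931 ≈ 150.79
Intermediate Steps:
I(l) = 1
G(g, m) = 2*m*(1 + g) (G(g, m) = (g + 1)*(m + m) = (1 + g)*(2*m) = 2*m*(1 + g))
4967821/(-2062723) + G(1786, -2203)/(-51394) = 4967821/(-2062723) + (2*(-2203)*(1 + 1786))/(-51394) = 4967821*(-1/2062723) + (2*(-2203)*1787)*(-1/51394) = -4967821/2062723 - 7873522*(-1/51394) = -4967821/2062723 + 3936761/25697 = 7992789363966/53005792931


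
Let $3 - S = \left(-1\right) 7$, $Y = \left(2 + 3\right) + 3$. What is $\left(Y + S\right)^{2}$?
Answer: $324$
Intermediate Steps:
$Y = 8$ ($Y = 5 + 3 = 8$)
$S = 10$ ($S = 3 - \left(-1\right) 7 = 3 - -7 = 3 + 7 = 10$)
$\left(Y + S\right)^{2} = \left(8 + 10\right)^{2} = 18^{2} = 324$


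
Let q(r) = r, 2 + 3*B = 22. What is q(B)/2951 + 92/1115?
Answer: 836776/9871095 ≈ 0.084770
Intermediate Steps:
B = 20/3 (B = -⅔ + (⅓)*22 = -⅔ + 22/3 = 20/3 ≈ 6.6667)
q(B)/2951 + 92/1115 = (20/3)/2951 + 92/1115 = (20/3)*(1/2951) + 92*(1/1115) = 20/8853 + 92/1115 = 836776/9871095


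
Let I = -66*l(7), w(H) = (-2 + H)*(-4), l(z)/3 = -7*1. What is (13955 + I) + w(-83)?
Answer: 15681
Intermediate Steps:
l(z) = -21 (l(z) = 3*(-7*1) = 3*(-7) = -21)
w(H) = 8 - 4*H
I = 1386 (I = -66*(-21) = -1*(-1386) = 1386)
(13955 + I) + w(-83) = (13955 + 1386) + (8 - 4*(-83)) = 15341 + (8 + 332) = 15341 + 340 = 15681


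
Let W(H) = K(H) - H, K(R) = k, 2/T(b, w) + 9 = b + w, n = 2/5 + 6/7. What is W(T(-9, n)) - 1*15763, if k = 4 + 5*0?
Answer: -4617352/293 ≈ -15759.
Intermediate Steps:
k = 4 (k = 4 + 0 = 4)
n = 44/35 (n = 2*(⅕) + 6*(⅐) = ⅖ + 6/7 = 44/35 ≈ 1.2571)
T(b, w) = 2/(-9 + b + w) (T(b, w) = 2/(-9 + (b + w)) = 2/(-9 + b + w))
K(R) = 4
W(H) = 4 - H
W(T(-9, n)) - 1*15763 = (4 - 2/(-9 - 9 + 44/35)) - 1*15763 = (4 - 2/(-586/35)) - 15763 = (4 - 2*(-35)/586) - 15763 = (4 - 1*(-35/293)) - 15763 = (4 + 35/293) - 15763 = 1207/293 - 15763 = -4617352/293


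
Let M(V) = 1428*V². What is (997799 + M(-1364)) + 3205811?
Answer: 2660991898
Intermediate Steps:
(997799 + M(-1364)) + 3205811 = (997799 + 1428*(-1364)²) + 3205811 = (997799 + 1428*1860496) + 3205811 = (997799 + 2656788288) + 3205811 = 2657786087 + 3205811 = 2660991898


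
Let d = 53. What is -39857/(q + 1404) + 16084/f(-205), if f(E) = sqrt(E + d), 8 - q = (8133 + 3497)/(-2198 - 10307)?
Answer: -99682357/3533738 - 4021*I*sqrt(38)/19 ≈ -28.209 - 1304.6*I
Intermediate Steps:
q = 22334/2501 (q = 8 - (8133 + 3497)/(-2198 - 10307) = 8 - 11630/(-12505) = 8 - 11630*(-1)/12505 = 8 - 1*(-2326/2501) = 8 + 2326/2501 = 22334/2501 ≈ 8.9300)
f(E) = sqrt(53 + E) (f(E) = sqrt(E + 53) = sqrt(53 + E))
-39857/(q + 1404) + 16084/f(-205) = -39857/(22334/2501 + 1404) + 16084/(sqrt(53 - 205)) = -39857/3533738/2501 + 16084/(sqrt(-152)) = -39857*2501/3533738 + 16084/((2*I*sqrt(38))) = -99682357/3533738 + 16084*(-I*sqrt(38)/76) = -99682357/3533738 - 4021*I*sqrt(38)/19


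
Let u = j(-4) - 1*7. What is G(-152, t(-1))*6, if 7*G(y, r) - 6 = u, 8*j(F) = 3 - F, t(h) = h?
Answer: -3/28 ≈ -0.10714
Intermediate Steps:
j(F) = 3/8 - F/8 (j(F) = (3 - F)/8 = 3/8 - F/8)
u = -49/8 (u = (3/8 - 1/8*(-4)) - 1*7 = (3/8 + 1/2) - 7 = 7/8 - 7 = -49/8 ≈ -6.1250)
G(y, r) = -1/56 (G(y, r) = 6/7 + (1/7)*(-49/8) = 6/7 - 7/8 = -1/56)
G(-152, t(-1))*6 = -1/56*6 = -3/28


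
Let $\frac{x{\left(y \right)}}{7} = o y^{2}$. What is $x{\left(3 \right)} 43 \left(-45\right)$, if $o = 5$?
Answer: $-609525$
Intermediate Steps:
$x{\left(y \right)} = 35 y^{2}$ ($x{\left(y \right)} = 7 \cdot 5 y^{2} = 35 y^{2}$)
$x{\left(3 \right)} 43 \left(-45\right) = 35 \cdot 3^{2} \cdot 43 \left(-45\right) = 35 \cdot 9 \cdot 43 \left(-45\right) = 315 \cdot 43 \left(-45\right) = 13545 \left(-45\right) = -609525$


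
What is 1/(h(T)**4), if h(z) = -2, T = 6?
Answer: 1/16 ≈ 0.062500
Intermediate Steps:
1/(h(T)**4) = 1/((-2)**4) = 1/16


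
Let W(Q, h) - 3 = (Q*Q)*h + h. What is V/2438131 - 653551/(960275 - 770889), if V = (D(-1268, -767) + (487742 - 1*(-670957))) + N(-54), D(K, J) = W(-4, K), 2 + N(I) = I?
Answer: -1378094026441/461747877566 ≈ -2.9845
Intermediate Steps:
N(I) = -2 + I
W(Q, h) = 3 + h + h*Q**2 (W(Q, h) = 3 + ((Q*Q)*h + h) = 3 + (Q**2*h + h) = 3 + (h*Q**2 + h) = 3 + (h + h*Q**2) = 3 + h + h*Q**2)
D(K, J) = 3 + 17*K (D(K, J) = 3 + K + K*(-4)**2 = 3 + K + K*16 = 3 + K + 16*K = 3 + 17*K)
V = 1137090 (V = ((3 + 17*(-1268)) + (487742 - 1*(-670957))) + (-2 - 54) = ((3 - 21556) + (487742 + 670957)) - 56 = (-21553 + 1158699) - 56 = 1137146 - 56 = 1137090)
V/2438131 - 653551/(960275 - 770889) = 1137090/2438131 - 653551/(960275 - 770889) = 1137090*(1/2438131) - 653551/189386 = 1137090/2438131 - 653551*1/189386 = 1137090/2438131 - 653551/189386 = -1378094026441/461747877566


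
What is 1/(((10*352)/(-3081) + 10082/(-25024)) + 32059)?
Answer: 38549472/1235797949287 ≈ 3.1194e-5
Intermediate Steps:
1/(((10*352)/(-3081) + 10082/(-25024)) + 32059) = 1/((3520*(-1/3081) + 10082*(-1/25024)) + 32059) = 1/((-3520/3081 - 5041/12512) + 32059) = 1/(-59573561/38549472 + 32059) = 1/(1235797949287/38549472) = 38549472/1235797949287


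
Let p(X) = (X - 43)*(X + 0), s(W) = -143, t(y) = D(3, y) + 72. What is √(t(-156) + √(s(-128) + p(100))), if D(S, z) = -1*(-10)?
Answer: √(82 + √5557) ≈ 12.512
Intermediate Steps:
D(S, z) = 10
t(y) = 82 (t(y) = 10 + 72 = 82)
p(X) = X*(-43 + X) (p(X) = (-43 + X)*X = X*(-43 + X))
√(t(-156) + √(s(-128) + p(100))) = √(82 + √(-143 + 100*(-43 + 100))) = √(82 + √(-143 + 100*57)) = √(82 + √(-143 + 5700)) = √(82 + √5557)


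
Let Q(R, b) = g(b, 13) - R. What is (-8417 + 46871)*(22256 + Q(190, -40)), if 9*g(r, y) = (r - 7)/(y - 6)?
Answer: 17818442798/21 ≈ 8.4850e+8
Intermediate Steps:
g(r, y) = (-7 + r)/(9*(-6 + y)) (g(r, y) = ((r - 7)/(y - 6))/9 = ((-7 + r)/(-6 + y))/9 = (-7 + r)/(9*(-6 + y)))
Q(R, b) = -1/9 - R + b/63 (Q(R, b) = (-7 + b)/(9*(-6 + 13)) - R = (1/9)*(-7 + b)/7 - R = (1/9)*(1/7)*(-7 + b) - R = (-1/9 + b/63) - R = -1/9 - R + b/63)
(-8417 + 46871)*(22256 + Q(190, -40)) = (-8417 + 46871)*(22256 + (-1/9 - 1*190 + (1/63)*(-40))) = 38454*(22256 + (-1/9 - 190 - 40/63)) = 38454*(22256 - 12017/63) = 38454*(1390111/63) = 17818442798/21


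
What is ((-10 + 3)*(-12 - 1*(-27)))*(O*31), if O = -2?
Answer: 6510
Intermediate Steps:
((-10 + 3)*(-12 - 1*(-27)))*(O*31) = ((-10 + 3)*(-12 - 1*(-27)))*(-2*31) = -7*(-12 + 27)*(-62) = -7*15*(-62) = -105*(-62) = 6510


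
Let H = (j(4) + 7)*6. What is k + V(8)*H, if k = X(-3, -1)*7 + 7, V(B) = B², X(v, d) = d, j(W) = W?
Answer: 4224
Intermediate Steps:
H = 66 (H = (4 + 7)*6 = 11*6 = 66)
k = 0 (k = -1*7 + 7 = -7 + 7 = 0)
k + V(8)*H = 0 + 8²*66 = 0 + 64*66 = 0 + 4224 = 4224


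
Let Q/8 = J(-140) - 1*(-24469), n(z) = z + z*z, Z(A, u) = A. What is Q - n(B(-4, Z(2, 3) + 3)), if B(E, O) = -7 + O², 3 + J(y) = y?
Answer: 194266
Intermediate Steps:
J(y) = -3 + y
n(z) = z + z²
Q = 194608 (Q = 8*((-3 - 140) - 1*(-24469)) = 8*(-143 + 24469) = 8*24326 = 194608)
Q - n(B(-4, Z(2, 3) + 3)) = 194608 - (-7 + (2 + 3)²)*(1 + (-7 + (2 + 3)²)) = 194608 - (-7 + 5²)*(1 + (-7 + 5²)) = 194608 - (-7 + 25)*(1 + (-7 + 25)) = 194608 - 18*(1 + 18) = 194608 - 18*19 = 194608 - 1*342 = 194608 - 342 = 194266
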